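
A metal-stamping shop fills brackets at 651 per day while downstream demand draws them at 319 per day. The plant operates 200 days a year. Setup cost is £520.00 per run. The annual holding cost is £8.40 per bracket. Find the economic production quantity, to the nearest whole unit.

Q* ≈ 3,936 brackets

Annual demand D = 319 × 200 = 63,800.
Production build-up factor (1 − d/p) = 1 − 319/651 = 0.5100.
Q* = √(2DS / (H(1 − d/p))) = √(2 × 63,800 × 520 / (8.4 × 0.5100)).
= √(66,352,000 / 4.2839) ≈ 3935.581.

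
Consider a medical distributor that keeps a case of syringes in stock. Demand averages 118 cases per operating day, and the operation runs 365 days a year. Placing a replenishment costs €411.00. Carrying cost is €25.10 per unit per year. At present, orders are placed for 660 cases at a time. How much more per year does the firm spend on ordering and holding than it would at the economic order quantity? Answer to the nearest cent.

Extra cost ≈ €5,293.99 per year

Annual demand D = 118 × 365 = 43,070.
EOQ = √(2DS/H) = √(2 × 43,070 × 411 / 25.1) ≈ 1187.64.
Cost at Q* = (D/Q*)S + (Q*/2)H = √(2DSH) ≈ €29,809.88.
Cost at Q = 660: (43,070/660)×411 + (660/2)×25.1 = €26,820.86 + €8,283.00 = €35,103.86.
Excess = €35,103.86 − €29,809.88 = €5,293.99.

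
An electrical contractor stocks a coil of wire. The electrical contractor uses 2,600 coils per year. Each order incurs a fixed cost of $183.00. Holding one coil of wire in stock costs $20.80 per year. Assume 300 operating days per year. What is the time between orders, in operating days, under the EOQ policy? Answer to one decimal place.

The optimal lot size = √(2DS/H) = √(2 × 2,600 × 183 / 20.8) ≈ 213.89.
Cycle time = Q*/D × 300 = 213.89 / 2,600 × 300 ≈ 24.680 days.

T ≈ 24.7 days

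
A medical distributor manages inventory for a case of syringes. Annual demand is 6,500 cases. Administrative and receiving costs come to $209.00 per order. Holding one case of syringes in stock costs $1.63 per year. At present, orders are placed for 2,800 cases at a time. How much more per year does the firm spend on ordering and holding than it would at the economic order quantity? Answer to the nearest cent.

EOQ = √(2DS/H) = √(2 × 6,500 × 209 / 1.63) ≈ 1291.07.
Cost at Q* = (D/Q*)S + (Q*/2)H = √(2DSH) ≈ $2,104.45.
Cost at Q = 2,800: (6,500/2,800)×209 + (2,800/2)×1.63 = $485.18 + $2,282.00 = $2,767.18.
Excess = $2,767.18 − $2,104.45 = $662.73.

Extra cost ≈ $662.73 per year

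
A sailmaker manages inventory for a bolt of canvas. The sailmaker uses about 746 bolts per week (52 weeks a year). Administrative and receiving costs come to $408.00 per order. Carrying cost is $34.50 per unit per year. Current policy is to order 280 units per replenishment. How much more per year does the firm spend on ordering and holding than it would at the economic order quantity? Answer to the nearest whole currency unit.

Annual demand D = 746 × 52 = 38,792.
EOQ = √(2DS/H) = √(2 × 38,792 × 408 / 34.5) ≈ 957.87.
Cost at Q* = (D/Q*)S + (Q*/2)H = √(2DSH) ≈ $33,046.52.
Cost at Q = 280: (38,792/280)×408 + (280/2)×34.5 = $56,525.49 + $4,830.00 = $61,355.49.
Excess = $61,355.49 − $33,046.52 = $28,308.97.

Extra cost ≈ $28,309 per year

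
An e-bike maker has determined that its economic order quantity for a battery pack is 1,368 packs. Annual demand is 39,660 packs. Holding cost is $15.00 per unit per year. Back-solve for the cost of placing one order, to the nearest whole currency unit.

S ≈ $354

The basic EOQ model gives Q* = √(2DS/H); rearrange for the unknown.
From Q* = √(2DS/H): S = Q*²H / (2D) = 1,368² × 15 / (2 × 39,660) = 353.9002.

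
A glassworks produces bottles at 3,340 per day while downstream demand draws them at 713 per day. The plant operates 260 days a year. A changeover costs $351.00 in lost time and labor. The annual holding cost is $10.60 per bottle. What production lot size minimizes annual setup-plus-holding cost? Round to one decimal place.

Q* ≈ 3,950.8 bottles

Annual demand D = 713 × 260 = 185,380.
Production build-up factor (1 − d/p) = 1 − 713/3,340 = 0.7865.
Q* = √(2DS / (H(1 − d/p))) = √(2 × 185,380 × 351 / (10.6 × 0.7865)).
= √(130,136,760 / 8.3372) ≈ 3950.847.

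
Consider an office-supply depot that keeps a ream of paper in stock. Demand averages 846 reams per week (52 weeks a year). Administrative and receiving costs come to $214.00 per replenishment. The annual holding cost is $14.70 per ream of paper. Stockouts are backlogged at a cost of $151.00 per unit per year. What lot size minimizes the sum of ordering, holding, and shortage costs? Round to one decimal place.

Q* ≈ 1,185.6 reams

Annual demand D = 846 × 52 = 43,992.
With planned backorders, Q* = √(2DS/H) · √((H+B)/B).
√(2DS/H) = √(2 × 43,992 × 214 / 14.7) = 1131.749.
√((H+B)/B) = √((14.7+151)/151) = 1.0475.
Q* ≈ 1185.558.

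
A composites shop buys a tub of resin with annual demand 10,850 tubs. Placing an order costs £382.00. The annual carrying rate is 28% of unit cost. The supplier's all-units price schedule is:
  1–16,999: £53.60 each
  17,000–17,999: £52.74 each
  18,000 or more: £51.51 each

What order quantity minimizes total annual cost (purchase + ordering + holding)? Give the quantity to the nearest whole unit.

Q* ≈ 743 tubs

Holding cost per unit per year at price C is H = 0.28·C.
For each price level, check whether its EOQ is feasible; otherwise the best quantity at that price is the breakpoint.
EOQ at £53.60 = 743.2 (feasible in tier 1): TC = 10,850×£53.60 + (10,850/743.2)×382 + (743.2/2)×0.28×£53.60 = £592,713.80.
EOQ at £52.74 = 749.2 < 17000, so use break Q=17000: TC = 10,850×£52.74 + (10,850/17000.0)×382 + (17000.0/2)×0.28×£52.74 = £697,994.01.
EOQ at £51.51 = 758.1 < 18000, so use break Q=18000: TC = 10,850×£51.51 + (10,850/18000.0)×382 + (18000.0/2)×0.28×£51.51 = £688,918.96.
Lowest total cost is £592,713.80 at Q = 743.2.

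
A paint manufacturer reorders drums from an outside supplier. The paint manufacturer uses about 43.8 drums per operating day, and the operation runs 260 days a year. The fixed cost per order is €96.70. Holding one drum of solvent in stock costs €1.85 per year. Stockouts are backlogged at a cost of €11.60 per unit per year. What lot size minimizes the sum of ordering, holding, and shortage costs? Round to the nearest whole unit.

Q* ≈ 1,175 drums

Annual demand D = 43.8 × 260 = 11,388.
With planned backorders, Q* = √(2DS/H) · √((H+B)/B).
√(2DS/H) = √(2 × 11,388 × 96.7 / 1.85) = 1091.104.
√((H+B)/B) = √((1.85+11.6)/11.6) = 1.0768.
Q* ≈ 1174.893.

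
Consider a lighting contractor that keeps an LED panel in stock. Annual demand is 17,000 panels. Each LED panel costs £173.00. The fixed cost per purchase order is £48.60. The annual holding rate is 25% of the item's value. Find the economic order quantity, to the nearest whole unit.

Q* ≈ 195 panels

Holding cost H = 0.25 × £173.00 = £43.2500 per unit per year.
EOQ = √(2DS / H) = √(2 × 17,000 × 48.6 / 43.25).
= √(1,652,400 / 43.25) = √38,205.7803 ≈ 195.463.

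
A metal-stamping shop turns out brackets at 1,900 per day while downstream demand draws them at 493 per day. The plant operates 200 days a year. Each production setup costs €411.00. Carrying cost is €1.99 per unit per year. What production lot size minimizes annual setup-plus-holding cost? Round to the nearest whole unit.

Q* ≈ 7,416 brackets

Annual demand D = 493 × 200 = 98,600.
Production build-up factor (1 − d/p) = 1 − 493/1,900 = 0.7405.
Q* = √(2DS / (H(1 − d/p))) = √(2 × 98,600 × 411 / (1.99 × 0.7405)).
= √(81,049,200 / 1.4736) ≈ 7416.134.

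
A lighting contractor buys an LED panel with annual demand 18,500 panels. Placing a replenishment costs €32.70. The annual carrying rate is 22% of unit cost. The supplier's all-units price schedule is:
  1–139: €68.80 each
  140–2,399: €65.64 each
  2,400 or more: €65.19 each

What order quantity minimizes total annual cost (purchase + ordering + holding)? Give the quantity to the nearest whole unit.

Holding cost per unit per year at price C is H = 0.22·C.
Evaluate total cost at each tier's feasible EOQ or, if the EOQ is below the tier, at the tier's minimum quantity.
Tier 1 (€68.80): EOQ = 282.7 exceeds tier's upper bound 139, so this tier is dominated.
EOQ at €65.64 = 289.5 (feasible in tier 2): TC = 18,500×€65.64 + (18,500/289.5)×32.7 + (289.5/2)×0.22×€65.64 = €1,218,519.94.
EOQ at €65.19 = 290.5 < 2400, so use break Q=2400: TC = 18,500×€65.19 + (18,500/2400.0)×32.7 + (2400.0/2)×0.22×€65.19 = €1,223,477.22.
Lowest total cost is €1,218,519.94 at Q = 289.5.

Q* ≈ 289 panels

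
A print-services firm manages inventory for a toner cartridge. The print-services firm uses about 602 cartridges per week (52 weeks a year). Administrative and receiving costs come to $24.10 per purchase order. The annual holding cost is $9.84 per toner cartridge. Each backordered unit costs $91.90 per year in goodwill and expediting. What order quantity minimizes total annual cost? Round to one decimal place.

Q* ≈ 412.0 cartridges

Annual demand D = 602 × 52 = 31,304.
With planned backorders, Q* = √(2DS/H) · √((H+B)/B).
√(2DS/H) = √(2 × 31,304 × 24.1 / 9.84) = 391.585.
√((H+B)/B) = √((9.84+91.9)/91.9) = 1.0522.
Q* ≈ 412.016.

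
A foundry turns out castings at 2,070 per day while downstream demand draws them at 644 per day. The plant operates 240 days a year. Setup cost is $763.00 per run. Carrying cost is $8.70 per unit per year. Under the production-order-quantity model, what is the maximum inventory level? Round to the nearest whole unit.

Annual demand D = 644 × 240 = 154,560.
Production build-up factor (1 − d/p) = 1 − 644/2,070 = 0.6889.
Q* = √(2DS / (H(1 − d/p))) = √(2 × 154,560 × 763 / (8.7 × 0.6889)).
= √(235,858,560 / 5.9933) ≈ 6273.236.
Maximum inventory = Q*(1 − d/p) = 6273.236 × 0.6889 ≈ 4321.562.

I_max ≈ 4,322 castings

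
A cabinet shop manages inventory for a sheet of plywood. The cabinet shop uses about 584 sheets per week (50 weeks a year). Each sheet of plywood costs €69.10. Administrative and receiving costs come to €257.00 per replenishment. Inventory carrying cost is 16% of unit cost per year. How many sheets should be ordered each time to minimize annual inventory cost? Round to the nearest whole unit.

Annual demand D = 584 × 50 = 29,200.
Holding cost H = 0.16 × €69.10 = €11.0560 per unit per year.
EOQ = √(2DS / H) = √(2 × 29,200 × 257 / 11.056).
= √(15,008,800 / 11.056) = √1,357,525.3256 ≈ 1165.129.

Q* ≈ 1,165 sheets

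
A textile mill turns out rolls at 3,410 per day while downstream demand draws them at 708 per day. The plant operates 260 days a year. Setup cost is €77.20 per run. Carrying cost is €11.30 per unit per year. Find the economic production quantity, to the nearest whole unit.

Q* ≈ 1,782 rolls

Annual demand D = 708 × 260 = 184,080.
Production build-up factor (1 − d/p) = 1 − 708/3,410 = 0.7924.
Q* = √(2DS / (H(1 − d/p))) = √(2 × 184,080 × 77.2 / (11.3 × 0.7924)).
= √(28,421,952 / 8.9538) ≈ 1781.649.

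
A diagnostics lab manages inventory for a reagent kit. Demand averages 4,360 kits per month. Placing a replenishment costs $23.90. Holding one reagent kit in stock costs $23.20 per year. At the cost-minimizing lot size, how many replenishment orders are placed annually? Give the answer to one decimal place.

N ≈ 159.4 orders per year

Annual demand D = 4,360 × 12 = 52,320.
EOQ = √(2DS/H) = √(2 × 52,320 × 23.9 / 23.2) ≈ 328.32.
Orders per year = D / Q* = 52,320 / 328.32 ≈ 159.354.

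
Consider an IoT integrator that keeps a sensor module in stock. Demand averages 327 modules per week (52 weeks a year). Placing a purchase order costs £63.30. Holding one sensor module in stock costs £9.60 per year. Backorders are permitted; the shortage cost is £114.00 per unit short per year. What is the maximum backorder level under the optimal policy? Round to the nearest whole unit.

S* ≈ 38 modules

Annual demand D = 327 × 52 = 17,004.
With planned backorders, Q* = √(2DS/H) · √((H+B)/B).
√(2DS/H) = √(2 × 17,004 × 63.3 / 9.6) = 473.540.
√((H+B)/B) = √((9.6+114)/114) = 1.0413.
Q* ≈ 493.076.
S* = Q* · H/(H+B) = 493.076 × 9.6/123.6 ≈ 38.297.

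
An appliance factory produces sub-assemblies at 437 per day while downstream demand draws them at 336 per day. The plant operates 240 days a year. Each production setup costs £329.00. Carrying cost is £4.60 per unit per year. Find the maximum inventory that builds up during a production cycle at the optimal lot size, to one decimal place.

I_max ≈ 1,632.8 sub-assemblies

Annual demand D = 336 × 240 = 80,640.
Production build-up factor (1 − d/p) = 1 − 336/437 = 0.2311.
Q* = √(2DS / (H(1 − d/p))) = √(2 × 80,640 × 329 / (4.6 × 0.2311)).
= √(53,061,120 / 1.0632) ≈ 7064.628.
Maximum inventory = Q*(1 − d/p) = 7064.628 × 0.2311 ≈ 1632.786.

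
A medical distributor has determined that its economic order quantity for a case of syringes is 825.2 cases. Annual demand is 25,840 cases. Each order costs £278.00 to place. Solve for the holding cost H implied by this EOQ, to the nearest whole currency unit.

H ≈ £21

The basic EOQ model gives Q* = √(2DS/H); rearrange for the unknown.
From Q* = √(2DS/H): H = 2DS / Q*² = 2 × 25,840 × 278 / 825.2² = 21.0984.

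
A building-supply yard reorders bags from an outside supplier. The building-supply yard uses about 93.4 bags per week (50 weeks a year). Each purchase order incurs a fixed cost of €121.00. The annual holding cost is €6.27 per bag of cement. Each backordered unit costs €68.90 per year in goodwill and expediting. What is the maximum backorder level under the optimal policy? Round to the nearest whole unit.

Annual demand D = 93.4 × 50 = 4,670.
With planned backorders, Q* = √(2DS/H) · √((H+B)/B).
√(2DS/H) = √(2 × 4,670 × 121 / 6.27) = 424.553.
√((H+B)/B) = √((6.27+68.9)/68.9) = 1.0445.
Q* ≈ 443.450.
S* = Q* · H/(H+B) = 443.450 × 6.27/75.17 ≈ 36.989.

S* ≈ 37 bags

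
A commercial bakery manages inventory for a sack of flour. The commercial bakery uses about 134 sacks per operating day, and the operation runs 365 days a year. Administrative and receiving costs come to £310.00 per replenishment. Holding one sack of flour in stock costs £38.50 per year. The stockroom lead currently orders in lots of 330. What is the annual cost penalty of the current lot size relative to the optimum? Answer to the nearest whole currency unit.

Annual demand D = 134 × 365 = 48,910.
EOQ = √(2DS/H) = √(2 × 48,910 × 310 / 38.5) ≈ 887.49.
Cost at Q* = (D/Q*)S + (Q*/2)H = √(2DSH) ≈ £34,168.43.
Cost at Q = 330: (48,910/330)×310 + (330/2)×38.5 = £45,945.76 + £6,352.50 = £52,298.26.
Excess = £52,298.26 − £34,168.43 = £18,129.83.

Extra cost ≈ £18,130 per year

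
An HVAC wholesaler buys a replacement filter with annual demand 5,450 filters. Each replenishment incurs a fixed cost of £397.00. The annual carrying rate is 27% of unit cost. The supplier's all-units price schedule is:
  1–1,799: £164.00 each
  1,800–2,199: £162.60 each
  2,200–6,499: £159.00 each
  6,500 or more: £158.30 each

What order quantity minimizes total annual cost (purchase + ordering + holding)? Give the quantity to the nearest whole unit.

Holding cost per unit per year at price C is H = 0.27·C.
Evaluate total cost at each tier's feasible EOQ or, if the EOQ is below the tier, at the tier's minimum quantity.
EOQ at £164.00 = 312.6 (feasible in tier 1): TC = 5,450×£164.00 + (5,450/312.6)×397 + (312.6/2)×0.27×£164.00 = £907,642.43.
EOQ at £162.60 = 314.0 < 1800, so use break Q=1800: TC = 5,450×£162.60 + (5,450/1800.0)×397 + (1800.0/2)×0.27×£162.60 = £926,883.83.
EOQ at £159.00 = 317.5 < 2200, so use break Q=2200: TC = 5,450×£159.00 + (5,450/2200.0)×397 + (2200.0/2)×0.27×£159.00 = £914,756.48.
EOQ at £158.30 = 318.2 < 6500, so use break Q=6500: TC = 5,450×£158.30 + (5,450/6500.0)×397 + (6500.0/2)×0.27×£158.30 = £1,001,976.12.
Lowest total cost is £907,642.43 at Q = 312.6.

Q* ≈ 313 filters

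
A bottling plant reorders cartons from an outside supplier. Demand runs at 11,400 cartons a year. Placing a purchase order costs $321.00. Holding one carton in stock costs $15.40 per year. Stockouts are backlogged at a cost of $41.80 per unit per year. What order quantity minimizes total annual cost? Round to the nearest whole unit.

Q* ≈ 806 cartons

With planned backorders, Q* = √(2DS/H) · √((H+B)/B).
√(2DS/H) = √(2 × 11,400 × 321 / 15.4) = 689.381.
√((H+B)/B) = √((15.4+41.8)/41.8) = 1.1698.
Q* ≈ 806.435.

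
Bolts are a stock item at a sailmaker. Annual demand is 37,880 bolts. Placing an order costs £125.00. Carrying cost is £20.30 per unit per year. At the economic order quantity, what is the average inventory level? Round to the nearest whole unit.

Average inventory ≈ 342 bolts

EOQ = √(2DS/H) = √(2 × 37,880 × 125 / 20.3) ≈ 683.01.
Average inventory = Q*/2 ≈ 683.01 / 2 = 341.505.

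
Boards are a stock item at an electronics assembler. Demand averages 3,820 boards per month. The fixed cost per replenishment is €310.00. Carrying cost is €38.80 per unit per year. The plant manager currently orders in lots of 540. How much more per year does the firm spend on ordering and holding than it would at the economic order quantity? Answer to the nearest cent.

Extra cost ≈ €3,584.22 per year

Annual demand D = 3,820 × 12 = 45,840.
EOQ = √(2DS/H) = √(2 × 45,840 × 310 / 38.8) ≈ 855.86.
Cost at Q* = (D/Q*)S + (Q*/2)H = √(2DSH) ≈ €33,207.33.
Cost at Q = 540: (45,840/540)×310 + (540/2)×38.8 = €26,315.56 + €10,476.00 = €36,791.56.
Excess = €36,791.56 − €33,207.33 = €3,584.22.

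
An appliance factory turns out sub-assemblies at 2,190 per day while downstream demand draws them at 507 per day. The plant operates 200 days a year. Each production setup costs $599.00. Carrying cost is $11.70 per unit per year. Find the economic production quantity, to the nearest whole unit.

Annual demand D = 507 × 200 = 101,400.
Production build-up factor (1 − d/p) = 1 − 507/2,190 = 0.7685.
Q* = √(2DS / (H(1 − d/p))) = √(2 × 101,400 × 599 / (11.7 × 0.7685)).
= √(121,477,200 / 8.9914) ≈ 3675.653.

Q* ≈ 3,676 sub-assemblies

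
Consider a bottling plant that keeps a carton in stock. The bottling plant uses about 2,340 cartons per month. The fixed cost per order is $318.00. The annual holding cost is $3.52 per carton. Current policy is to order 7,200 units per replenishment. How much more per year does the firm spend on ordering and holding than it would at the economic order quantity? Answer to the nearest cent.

Extra cost ≈ $5,983.56 per year

Annual demand D = 2,340 × 12 = 28,080.
EOQ = √(2DS/H) = √(2 × 28,080 × 318 / 3.52) ≈ 2252.45.
Cost at Q* = (D/Q*)S + (Q*/2)H = √(2DSH) ≈ $7,928.64.
Cost at Q = 7,200: (28,080/7,200)×318 + (7,200/2)×3.52 = $1,240.20 + $12,672.00 = $13,912.20.
Excess = $13,912.20 − $7,928.64 = $5,983.56.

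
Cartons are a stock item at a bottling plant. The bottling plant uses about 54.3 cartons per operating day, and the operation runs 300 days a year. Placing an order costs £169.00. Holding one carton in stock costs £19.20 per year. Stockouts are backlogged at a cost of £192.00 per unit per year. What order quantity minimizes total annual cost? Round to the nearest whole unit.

Q* ≈ 562 cartons

Annual demand D = 54.3 × 300 = 16,290.
With planned backorders, Q* = √(2DS/H) · √((H+B)/B).
√(2DS/H) = √(2 × 16,290 × 169 / 19.2) = 535.511.
√((H+B)/B) = √((19.2+192)/192) = 1.0488.
Q* ≈ 561.649.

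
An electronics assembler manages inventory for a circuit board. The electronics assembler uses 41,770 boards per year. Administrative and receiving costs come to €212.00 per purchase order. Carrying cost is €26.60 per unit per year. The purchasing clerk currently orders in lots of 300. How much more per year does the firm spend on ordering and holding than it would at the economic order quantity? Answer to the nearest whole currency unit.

Extra cost ≈ €11,803 per year

EOQ = √(2DS/H) = √(2 × 41,770 × 212 / 26.6) ≈ 815.97.
Cost at Q* = (D/Q*)S + (Q*/2)H = √(2DSH) ≈ €21,704.81.
Cost at Q = 300: (41,770/300)×212 + (300/2)×26.6 = €29,517.47 + €3,990.00 = €33,507.47.
Excess = €33,507.47 − €21,704.81 = €11,802.66.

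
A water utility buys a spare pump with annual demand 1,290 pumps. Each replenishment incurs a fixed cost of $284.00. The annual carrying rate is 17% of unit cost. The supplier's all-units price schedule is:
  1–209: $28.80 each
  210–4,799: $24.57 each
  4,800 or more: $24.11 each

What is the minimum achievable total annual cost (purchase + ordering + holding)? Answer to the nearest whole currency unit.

TC* ≈ $33,445

Holding cost per unit per year at price C is H = 0.17·C.
Evaluate total cost at each tier's feasible EOQ or, if the EOQ is below the tier, at the tier's minimum quantity.
Tier 1 ($28.80): EOQ = 386.9 exceeds tier's upper bound 209, so this tier is dominated.
EOQ at $24.57 = 418.8 (feasible in tier 2): TC = 1,290×$24.57 + (1,290/418.8)×284 + (418.8/2)×0.17×$24.57 = $33,444.73.
EOQ at $24.11 = 422.8 < 4800, so use break Q=4800: TC = 1,290×$24.11 + (1,290/4800.0)×284 + (4800.0/2)×0.17×$24.11 = $41,015.10.
Lowest total cost among the candidates is at Q = 418.8.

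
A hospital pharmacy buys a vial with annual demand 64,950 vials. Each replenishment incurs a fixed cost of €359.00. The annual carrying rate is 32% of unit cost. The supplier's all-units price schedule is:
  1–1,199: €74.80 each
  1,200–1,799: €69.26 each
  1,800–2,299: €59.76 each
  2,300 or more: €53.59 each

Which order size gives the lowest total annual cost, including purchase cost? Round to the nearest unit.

Holding cost per unit per year at price C is H = 0.32·C.
Candidates are each tier's EOQ (if it falls in that tier) and each price-break quantity.
Tier 1 (€74.80): EOQ = 1395.8 exceeds tier's upper bound 1199, so this tier is dominated.
EOQ at €69.26 = 1450.6 (feasible in tier 2): TC = 64,950×€69.26 + (64,950/1450.6)×359 + (1450.6/2)×0.32×€69.26 = €4,530,586.04.
EOQ at €59.76 = 1561.6 < 1800, so use break Q=1800: TC = 64,950×€59.76 + (64,950/1800.0)×359 + (1800.0/2)×0.32×€59.76 = €3,911,576.80.
EOQ at €53.59 = 1649.1 < 2300, so use break Q=2300: TC = 64,950×€53.59 + (64,950/2300.0)×359 + (2300.0/2)×0.32×€53.59 = €3,510,529.47.
Lowest total cost is €3,510,529.47 at Q = 2300.0.

Q* ≈ 2,300 vials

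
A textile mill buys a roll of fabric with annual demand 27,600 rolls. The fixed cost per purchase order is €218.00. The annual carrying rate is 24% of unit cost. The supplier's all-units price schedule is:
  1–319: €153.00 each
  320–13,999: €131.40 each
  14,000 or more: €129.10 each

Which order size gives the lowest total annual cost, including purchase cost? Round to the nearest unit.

Q* ≈ 618 rolls

Holding cost per unit per year at price C is H = 0.24·C.
For each price level, check whether its EOQ is feasible; otherwise the best quantity at that price is the breakpoint.
Tier 1 (€153.00): EOQ = 572.5 exceeds tier's upper bound 319, so this tier is dominated.
EOQ at €131.40 = 617.7 (feasible in tier 2): TC = 27,600×€131.40 + (27,600/617.7)×218 + (617.7/2)×0.24×€131.40 = €3,646,120.54.
EOQ at €129.10 = 623.2 < 14000, so use break Q=14000: TC = 27,600×€129.10 + (27,600/14000.0)×218 + (14000.0/2)×0.24×€129.10 = €3,780,477.77.
Lowest total cost is €3,646,120.54 at Q = 617.7.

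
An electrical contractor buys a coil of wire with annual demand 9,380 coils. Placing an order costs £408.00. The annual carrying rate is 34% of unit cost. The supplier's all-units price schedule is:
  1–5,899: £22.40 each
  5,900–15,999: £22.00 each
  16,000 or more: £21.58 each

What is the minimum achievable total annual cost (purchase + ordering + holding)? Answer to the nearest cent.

Holding cost per unit per year at price C is H = 0.34·C.
For each price level, check whether its EOQ is feasible; otherwise the best quantity at that price is the breakpoint.
EOQ at £22.40 = 1002.5 (feasible in tier 1): TC = 9,380×£22.40 + (9,380/1002.5)×408 + (1002.5/2)×0.34×£22.40 = £217,747.02.
EOQ at £22.00 = 1011.6 < 5900, so use break Q=5900: TC = 9,380×£22.00 + (9,380/5900.0)×408 + (5900.0/2)×0.34×£22.00 = £229,074.65.
EOQ at £21.58 = 1021.4 < 16000, so use break Q=16000: TC = 9,380×£21.58 + (9,380/16000.0)×408 + (16000.0/2)×0.34×£21.58 = £261,357.19.
Lowest total cost among the candidates is at Q = 1002.5.

TC* ≈ £217,747.02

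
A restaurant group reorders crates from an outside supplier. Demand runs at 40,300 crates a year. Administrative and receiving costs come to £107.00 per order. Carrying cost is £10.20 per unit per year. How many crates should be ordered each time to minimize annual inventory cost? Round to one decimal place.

Q* ≈ 919.5 crates

EOQ = √(2DS / H) = √(2 × 40,300 × 107 / 10.2).
= √(8,624,200 / 10.2) = √845,509.8039 ≈ 919.516.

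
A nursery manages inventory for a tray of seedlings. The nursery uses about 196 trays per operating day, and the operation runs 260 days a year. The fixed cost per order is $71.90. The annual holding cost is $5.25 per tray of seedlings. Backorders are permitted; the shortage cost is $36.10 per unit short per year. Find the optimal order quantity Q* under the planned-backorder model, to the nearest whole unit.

Q* ≈ 1,264 trays

Annual demand D = 196 × 260 = 50,960.
With planned backorders, Q* = √(2DS/H) · √((H+B)/B).
√(2DS/H) = √(2 × 50,960 × 71.9 / 5.25) = 1181.448.
√((H+B)/B) = √((5.25+36.1)/36.1) = 1.0702.
Q* ≈ 1264.441.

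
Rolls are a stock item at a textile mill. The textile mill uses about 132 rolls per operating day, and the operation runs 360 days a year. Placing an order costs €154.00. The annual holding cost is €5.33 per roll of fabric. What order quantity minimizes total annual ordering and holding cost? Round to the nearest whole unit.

Q* ≈ 1,657 rolls

Annual demand D = 132 × 360 = 47,520.
EOQ = √(2DS / H) = √(2 × 47,520 × 154 / 5.33).
= √(14,636,160 / 5.33) = √2,745,996.2477 ≈ 1657.105.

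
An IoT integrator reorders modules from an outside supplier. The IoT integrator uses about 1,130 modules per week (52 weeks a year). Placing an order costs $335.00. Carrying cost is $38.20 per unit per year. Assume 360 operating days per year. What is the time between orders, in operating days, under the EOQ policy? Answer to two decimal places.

T ≈ 6.22 days

Annual demand D = 1,130 × 52 = 58,760.
EOQ = √(2DS/H) = √(2 × 58,760 × 335 / 38.2) ≈ 1015.19.
Cycle time = Q*/D × 360 = 1015.19 / 58,760 × 360 ≈ 6.220 days.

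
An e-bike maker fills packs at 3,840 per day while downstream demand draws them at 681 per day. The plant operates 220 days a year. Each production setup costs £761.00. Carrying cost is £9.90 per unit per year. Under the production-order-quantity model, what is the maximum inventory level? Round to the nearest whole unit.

I_max ≈ 4,353 packs

Annual demand D = 681 × 220 = 149,820.
Production build-up factor (1 − d/p) = 1 − 681/3,840 = 0.8227.
Q* = √(2DS / (H(1 − d/p))) = √(2 × 149,820 × 761 / (9.9 × 0.8227)).
= √(228,026,040 / 8.1443) ≈ 5291.337.
Maximum inventory = Q*(1 − d/p) = 5291.337 × 0.8227 ≈ 4352.951.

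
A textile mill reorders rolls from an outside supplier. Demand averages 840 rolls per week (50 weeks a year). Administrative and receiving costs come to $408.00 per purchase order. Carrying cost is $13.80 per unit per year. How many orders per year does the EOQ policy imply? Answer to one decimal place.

N ≈ 26.7 orders per year

Annual demand D = 840 × 50 = 42,000.
Q* = √(2DS/H) = √(2 × 42,000 × 408 / 13.8) ≈ 1575.91.
Orders per year = D / Q* = 42,000 / 1575.91 ≈ 26.651.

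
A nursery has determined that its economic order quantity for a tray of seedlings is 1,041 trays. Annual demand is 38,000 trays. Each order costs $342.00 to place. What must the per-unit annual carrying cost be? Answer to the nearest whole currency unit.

H ≈ $24

Squaring Q* = √(2DS/H) gives Q*² = 2DS/H.
From Q* = √(2DS/H): H = 2DS / Q*² = 2 × 38,000 × 342 / 1,041² = 23.9849.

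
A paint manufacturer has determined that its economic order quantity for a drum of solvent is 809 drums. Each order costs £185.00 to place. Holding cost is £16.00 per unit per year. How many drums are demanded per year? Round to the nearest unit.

D ≈ 28,302 drums per year

Invert the EOQ relation Q*² = 2DS/H.
From Q* = √(2DS/H): D = Q*²H / (2S) = 809² × 16 / (2 × 185) = 28301.881.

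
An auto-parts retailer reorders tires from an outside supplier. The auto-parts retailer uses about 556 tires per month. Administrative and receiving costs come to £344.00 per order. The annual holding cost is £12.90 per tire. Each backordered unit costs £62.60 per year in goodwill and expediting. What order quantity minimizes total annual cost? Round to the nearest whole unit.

Q* ≈ 655 tires

Annual demand D = 556 × 12 = 6,672.
With planned backorders, Q* = √(2DS/H) · √((H+B)/B).
√(2DS/H) = √(2 × 6,672 × 344 / 12.9) = 596.523.
√((H+B)/B) = √((12.9+62.6)/62.6) = 1.0982.
Q* ≈ 655.109.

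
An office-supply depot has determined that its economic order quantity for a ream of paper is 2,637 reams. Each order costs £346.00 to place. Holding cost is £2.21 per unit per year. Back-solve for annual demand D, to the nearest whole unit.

The basic EOQ model gives Q* = √(2DS/H); rearrange for the unknown.
From Q* = √(2DS/H): D = Q*²H / (2S) = 2,637² × 2.21 / (2 × 346) = 22207.846.

D ≈ 22,208 reams per year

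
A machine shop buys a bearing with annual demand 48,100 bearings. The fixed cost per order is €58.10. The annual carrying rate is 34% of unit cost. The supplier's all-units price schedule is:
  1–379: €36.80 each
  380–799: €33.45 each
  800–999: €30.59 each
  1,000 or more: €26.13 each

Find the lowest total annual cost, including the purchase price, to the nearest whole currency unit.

TC* ≈ €1,264,090

Holding cost per unit per year at price C is H = 0.34·C.
For each price level, check whether its EOQ is feasible; otherwise the best quantity at that price is the breakpoint.
Tier 1 (€36.80): EOQ = 668.4 exceeds tier's upper bound 379, so this tier is dominated.
EOQ at €33.45 = 701.0 (feasible in tier 2): TC = 48,100×€33.45 + (48,100/701.0)×58.1 + (701.0/2)×0.34×€33.45 = €1,616,917.84.
EOQ at €30.59 = 733.1 < 800, so use break Q=800: TC = 48,100×€30.59 + (48,100/800.0)×58.1 + (800.0/2)×0.34×€30.59 = €1,479,032.50.
EOQ at €26.13 = 793.2 < 1000, so use break Q=1000: TC = 48,100×€26.13 + (48,100/1000.0)×58.1 + (1000.0/2)×0.34×€26.13 = €1,264,089.71.
Lowest total cost among the candidates is at Q = 1000.0.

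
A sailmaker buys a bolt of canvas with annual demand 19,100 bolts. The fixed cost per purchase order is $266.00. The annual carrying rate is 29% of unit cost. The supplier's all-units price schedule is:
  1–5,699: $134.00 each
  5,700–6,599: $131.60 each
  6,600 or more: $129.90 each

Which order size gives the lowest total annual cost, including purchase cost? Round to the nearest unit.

Holding cost per unit per year at price C is H = 0.29·C.
For each price level, check whether its EOQ is feasible; otherwise the best quantity at that price is the breakpoint.
EOQ at $134.00 = 511.4 (feasible in tier 1): TC = 19,100×$134.00 + (19,100/511.4)×266 + (511.4/2)×0.29×$134.00 = $2,579,271.19.
EOQ at $131.60 = 516.0 < 5700, so use break Q=5700: TC = 19,100×$131.60 + (19,100/5700.0)×266 + (5700.0/2)×0.29×$131.60 = $2,623,218.73.
EOQ at $129.90 = 519.4 < 6600, so use break Q=6600: TC = 19,100×$129.90 + (19,100/6600.0)×266 + (6600.0/2)×0.29×$129.90 = $2,606,174.09.
Lowest total cost is $2,579,271.19 at Q = 511.4.

Q* ≈ 511 bolts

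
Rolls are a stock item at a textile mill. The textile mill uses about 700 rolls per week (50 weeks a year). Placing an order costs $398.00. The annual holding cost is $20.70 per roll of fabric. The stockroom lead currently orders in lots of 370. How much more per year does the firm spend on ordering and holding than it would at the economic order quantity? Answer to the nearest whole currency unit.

Annual demand D = 700 × 50 = 35,000.
EOQ = √(2DS/H) = √(2 × 35,000 × 398 / 20.7) ≈ 1160.13.
Cost at Q* = (D/Q*)S + (Q*/2)H = √(2DSH) ≈ $24,014.62.
Cost at Q = 370: (35,000/370)×398 + (370/2)×20.7 = $37,648.65 + $3,829.50 = $41,478.15.
Excess = $41,478.15 − $24,014.62 = $17,463.53.

Extra cost ≈ $17,464 per year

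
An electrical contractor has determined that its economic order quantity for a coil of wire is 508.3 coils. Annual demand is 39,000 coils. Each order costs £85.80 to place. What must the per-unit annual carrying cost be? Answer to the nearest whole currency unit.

H ≈ £26

Squaring Q* = √(2DS/H) gives Q*² = 2DS/H.
From Q* = √(2DS/H): H = 2DS / Q*² = 2 × 39,000 × 85.8 / 508.3² = 25.9025.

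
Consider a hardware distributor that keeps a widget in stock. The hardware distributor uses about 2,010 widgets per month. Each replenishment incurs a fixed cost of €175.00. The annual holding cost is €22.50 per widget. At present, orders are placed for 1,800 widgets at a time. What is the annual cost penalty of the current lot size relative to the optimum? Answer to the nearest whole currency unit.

Annual demand D = 2,010 × 12 = 24,120.
EOQ = √(2DS/H) = √(2 × 24,120 × 175 / 22.5) ≈ 612.54.
Cost at Q* = (D/Q*)S + (Q*/2)H = √(2DSH) ≈ €13,782.05.
Cost at Q = 1,800: (24,120/1,800)×175 + (1,800/2)×22.5 = €2,345.00 + €20,250.00 = €22,595.00.
Excess = €22,595.00 − €13,782.05 = €8,812.95.

Extra cost ≈ €8,813 per year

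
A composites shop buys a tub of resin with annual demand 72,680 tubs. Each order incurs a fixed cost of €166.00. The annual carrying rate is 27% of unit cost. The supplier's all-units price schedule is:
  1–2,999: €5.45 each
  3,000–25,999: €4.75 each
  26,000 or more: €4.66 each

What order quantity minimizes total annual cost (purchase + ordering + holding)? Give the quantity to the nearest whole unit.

Holding cost per unit per year at price C is H = 0.27·C.
Evaluate total cost at each tier's feasible EOQ or, if the EOQ is below the tier, at the tier's minimum quantity.
Tier 1 (€5.45): EOQ = 4049.5 exceeds tier's upper bound 2999, so this tier is dominated.
EOQ at €4.75 = 4337.6 (feasible in tier 2): TC = 72,680×€4.75 + (72,680/4337.6)×166 + (4337.6/2)×0.27×€4.75 = €350,792.95.
EOQ at €4.66 = 4379.3 < 26000, so use break Q=26000: TC = 72,680×€4.66 + (72,680/26000.0)×166 + (26000.0/2)×0.27×€4.66 = €355,509.43.
Lowest total cost is €350,792.95 at Q = 4337.6.

Q* ≈ 4,338 tubs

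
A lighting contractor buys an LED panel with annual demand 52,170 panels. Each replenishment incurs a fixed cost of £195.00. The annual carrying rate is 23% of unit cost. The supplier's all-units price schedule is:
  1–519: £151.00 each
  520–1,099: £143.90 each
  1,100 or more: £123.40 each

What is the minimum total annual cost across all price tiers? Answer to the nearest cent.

TC* ≈ £6,462,636.42

Holding cost per unit per year at price C is H = 0.23·C.
For each price level, check whether its EOQ is feasible; otherwise the best quantity at that price is the breakpoint.
Tier 1 (£151.00): EOQ = 765.4 exceeds tier's upper bound 519, so this tier is dominated.
EOQ at £143.90 = 784.1 (feasible in tier 2): TC = 52,170×£143.90 + (52,170/784.1)×195 + (784.1/2)×0.23×£143.90 = £7,533,212.98.
EOQ at £123.40 = 846.7 < 1100, so use break Q=1100: TC = 52,170×£123.40 + (52,170/1100.0)×195 + (1100.0/2)×0.23×£123.40 = £6,462,636.42.
Lowest total cost among the candidates is at Q = 1100.0.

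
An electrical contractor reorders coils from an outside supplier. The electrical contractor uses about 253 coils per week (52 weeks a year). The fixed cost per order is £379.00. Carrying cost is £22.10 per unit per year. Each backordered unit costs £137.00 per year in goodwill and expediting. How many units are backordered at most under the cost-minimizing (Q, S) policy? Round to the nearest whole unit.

Annual demand D = 253 × 52 = 13,156.
With planned backorders, Q* = √(2DS/H) · √((H+B)/B).
√(2DS/H) = √(2 × 13,156 × 379 / 22.1) = 671.739.
√((H+B)/B) = √((22.1+137)/137) = 1.0776.
Q* ≈ 723.894.
S* = Q* · H/(H+B) = 723.894 × 22.1/159.1 ≈ 100.554.

S* ≈ 101 coils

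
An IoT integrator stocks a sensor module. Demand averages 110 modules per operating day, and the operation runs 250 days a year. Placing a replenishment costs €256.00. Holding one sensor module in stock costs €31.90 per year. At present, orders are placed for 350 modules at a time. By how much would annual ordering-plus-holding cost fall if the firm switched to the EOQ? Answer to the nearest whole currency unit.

Extra cost ≈ €4,504 per year

Annual demand D = 110 × 250 = 27,500.
EOQ = √(2DS/H) = √(2 × 27,500 × 256 / 31.9) ≈ 664.36.
Cost at Q* = (D/Q*)S + (Q*/2)H = √(2DSH) ≈ €21,193.21.
Cost at Q = 350: (27,500/350)×256 + (350/2)×31.9 = €20,114.29 + €5,582.50 = €25,696.79.
Excess = €25,696.79 − €21,193.21 = €4,503.58.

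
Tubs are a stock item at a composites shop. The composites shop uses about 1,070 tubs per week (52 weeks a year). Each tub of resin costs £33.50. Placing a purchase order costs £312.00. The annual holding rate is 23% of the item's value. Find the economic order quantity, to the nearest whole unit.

Q* ≈ 2,123 tubs

Annual demand D = 1,070 × 52 = 55,640.
Holding cost H = 0.23 × £33.50 = £7.7050 per unit per year.
EOQ = √(2DS / H) = √(2 × 55,640 × 312 / 7.705).
= √(34,719,360 / 7.705) = √4,506,081.7651 ≈ 2122.753.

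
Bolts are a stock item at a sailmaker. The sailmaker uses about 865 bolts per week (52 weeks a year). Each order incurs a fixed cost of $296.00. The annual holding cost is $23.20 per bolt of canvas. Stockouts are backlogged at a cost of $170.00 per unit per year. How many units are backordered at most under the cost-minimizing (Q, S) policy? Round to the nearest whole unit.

S* ≈ 137 bolts

Annual demand D = 865 × 52 = 44,980.
With planned backorders, Q* = √(2DS/H) · √((H+B)/B).
√(2DS/H) = √(2 × 44,980 × 296 / 23.2) = 1071.338.
√((H+B)/B) = √((23.2+170)/170) = 1.0661.
Q* ≈ 1142.104.
S* = Q* · H/(H+B) = 1142.104 × 23.2/193.2 ≈ 137.147.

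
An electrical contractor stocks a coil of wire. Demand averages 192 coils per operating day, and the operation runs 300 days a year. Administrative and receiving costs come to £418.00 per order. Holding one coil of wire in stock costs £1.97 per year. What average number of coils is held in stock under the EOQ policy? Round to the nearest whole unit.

Average inventory ≈ 2,472 coils

Annual demand D = 192 × 300 = 57,600.
Q* = √(2DS/H) = √(2 × 57,600 × 418 / 1.97) ≈ 4944.03.
Average inventory = Q*/2 ≈ 4944.03 / 2 = 2472.016.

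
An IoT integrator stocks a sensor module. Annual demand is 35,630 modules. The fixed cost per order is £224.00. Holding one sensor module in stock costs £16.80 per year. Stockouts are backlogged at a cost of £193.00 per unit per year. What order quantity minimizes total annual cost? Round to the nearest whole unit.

With planned backorders, Q* = √(2DS/H) · √((H+B)/B).
√(2DS/H) = √(2 × 35,630 × 224 / 16.8) = 974.748.
√((H+B)/B) = √((16.8+193)/193) = 1.0426.
Q* ≈ 1016.287.

Q* ≈ 1,016 modules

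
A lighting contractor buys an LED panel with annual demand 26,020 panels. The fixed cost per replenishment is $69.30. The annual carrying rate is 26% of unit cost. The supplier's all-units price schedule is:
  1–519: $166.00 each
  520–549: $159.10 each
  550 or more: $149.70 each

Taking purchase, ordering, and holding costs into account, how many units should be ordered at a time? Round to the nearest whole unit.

Q* ≈ 550 panels

Holding cost per unit per year at price C is H = 0.26·C.
Candidates are each tier's EOQ (if it falls in that tier) and each price-break quantity.
EOQ at $166.00 = 289.1 (feasible in tier 1): TC = 26,020×$166.00 + (26,020/289.1)×69.3 + (289.1/2)×0.26×$166.00 = $4,331,796.02.
EOQ at $159.10 = 295.3 < 520, so use break Q=520: TC = 26,020×$159.10 + (26,020/520.0)×69.3 + (520.0/2)×0.26×$159.10 = $4,154,004.83.
EOQ at $149.70 = 304.4 < 550, so use break Q=550: TC = 26,020×$149.70 + (26,020/550.0)×69.3 + (550.0/2)×0.26×$149.70 = $3,909,176.07.
Lowest total cost is $3,909,176.07 at Q = 550.0.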